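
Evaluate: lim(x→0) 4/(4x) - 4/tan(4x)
This is an ∞-∞ indeterminate form.

Combine fractions or rationalize to convert ∞-∞ to 0/0 form:
  lim(x→0) 4/(4x) - 4/tan(4x) = 0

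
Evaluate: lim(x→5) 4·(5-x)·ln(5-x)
This is a 0·∞ indeterminate form.

Rewrite 0·∞ as a quotient (0/0 or ∞/∞ form), then apply L'Hôpital's rule:
  lim(x→5) 4·(5-x)·ln(5-x) = 0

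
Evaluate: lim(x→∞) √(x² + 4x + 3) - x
This is an ∞-∞ indeterminate form.

Combine fractions or rationalize to convert ∞-∞ to 0/0 form:
  lim(x→∞) √(x² + 4x + 3) - x = 2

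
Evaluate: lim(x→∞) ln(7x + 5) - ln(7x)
This is an ∞-∞ indeterminate form.

Combine fractions or rationalize to convert ∞-∞ to 0/0 form:
  lim(x→∞) ln(7x + 5) - ln(7x) = 0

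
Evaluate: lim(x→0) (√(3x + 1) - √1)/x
This is a standard limit.

Factor or rationalize the expression:
  lim(x→0) (√(3x + 1) - √1)/x = 3/2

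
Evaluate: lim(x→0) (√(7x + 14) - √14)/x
This is a standard limit.

Factor or rationalize the expression:
  lim(x→0) (√(7x + 14) - √14)/x = sqrt(14)/4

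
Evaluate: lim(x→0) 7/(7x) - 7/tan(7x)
This is an ∞-∞ indeterminate form.

Combine fractions or rationalize to convert ∞-∞ to 0/0 form:
  lim(x→0) 7/(7x) - 7/tan(7x) = 0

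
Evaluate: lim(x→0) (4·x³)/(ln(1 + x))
This is a 0/0 indeterminate form.

Apply L'Hôpital's rule: differentiate numerator and denominator separately.
  f(x) = 4·x^3   ⇒   f'(x) = 12·x^2
  g(x) = ln(x + 1)   ⇒   g'(x) = 1/(x + 1)
  lim(x→0) f'(x)/g'(x) = lim(x→0) (12·x^2)/(1/(x + 1))
  = 0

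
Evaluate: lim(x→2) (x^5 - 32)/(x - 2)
This is a standard limit.

Factor or rationalize the expression:
  lim(x→2) (x^5 - 32)/(x - 2) = 80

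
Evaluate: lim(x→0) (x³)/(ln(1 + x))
This is a 0/0 indeterminate form.

Apply L'Hôpital's rule: differentiate numerator and denominator separately.
  f(x) = x^3   ⇒   f'(x) = 3·x^2
  g(x) = ln(x + 1)   ⇒   g'(x) = 1/(x + 1)
  lim(x→0) f'(x)/g'(x) = lim(x→0) (3·x^2)/(1/(x + 1))
  = 0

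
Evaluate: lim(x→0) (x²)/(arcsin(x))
This is a 0/0 indeterminate form.

Apply L'Hôpital's rule: differentiate numerator and denominator separately.
  f(x) = x^2   ⇒   f'(x) = 2·x
  g(x) = asin(x)   ⇒   g'(x) = 1/sqrt(1 - x^2)
  lim(x→0) f'(x)/g'(x) = lim(x→0) (2·x)/(1/sqrt(1 - x^2))
  = 0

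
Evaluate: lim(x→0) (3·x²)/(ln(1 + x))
This is a 0/0 indeterminate form.

Apply L'Hôpital's rule: differentiate numerator and denominator separately.
  f(x) = 3·x^2   ⇒   f'(x) = 6·x
  g(x) = ln(x + 1)   ⇒   g'(x) = 1/(x + 1)
  lim(x→0) f'(x)/g'(x) = lim(x→0) (6·x)/(1/(x + 1))
  = 0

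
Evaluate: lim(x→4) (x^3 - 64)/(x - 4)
This is a standard limit.

Factor or rationalize the expression:
  lim(x→4) (x^3 - 64)/(x - 4) = 48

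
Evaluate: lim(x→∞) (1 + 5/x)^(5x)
This is an exponential indeterminate form.

For exponential indeterminate forms, take the natural log:
  Let L = lim(x→∞) (1 + 5/x)^(5x)
  Then ln(L) = lim(x→∞) [exponent × ln(base)]
  Evaluate using L'Hôpital or standard limits, then exponentiate.
  L = e^(25)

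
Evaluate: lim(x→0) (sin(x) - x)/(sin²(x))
This is a 0/0 indeterminate form.

Apply L'Hôpital's rule: differentiate numerator and denominator separately.
  f(x) = -x + sin(x)   ⇒   f'(x) = cos(x) - 1
  g(x) = sin(x)^2   ⇒   g'(x) = 2·sin(x)·cos(x)
  lim(x→0) f'(x)/g'(x) = lim(x→0) (cos(x) - 1)/(2·sin(x)·cos(x))
  = 0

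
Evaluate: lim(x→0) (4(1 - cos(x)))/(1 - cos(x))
This is a 0/0 indeterminate form.

Apply L'Hôpital's rule: differentiate numerator and denominator separately.
  f(x) = 4 - 4·cos(x)   ⇒   f'(x) = 4·sin(x)
  g(x) = 1 - cos(x)   ⇒   g'(x) = sin(x)
  lim(x→0) f'(x)/g'(x) = lim(x→0) (4·sin(x))/(sin(x))
  = 4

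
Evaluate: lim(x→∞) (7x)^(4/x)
This is an exponential indeterminate form.

For exponential indeterminate forms, take the natural log:
  Let L = lim(x→∞) (7x)^(4/x)
  Then ln(L) = lim(x→∞) [exponent × ln(base)]
  Evaluate using L'Hôpital or standard limits, then exponentiate.
  L = 1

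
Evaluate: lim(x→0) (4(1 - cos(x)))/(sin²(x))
This is a 0/0 indeterminate form.

Apply L'Hôpital's rule: differentiate numerator and denominator separately.
  f(x) = 4 - 4·cos(x)   ⇒   f'(x) = 4·sin(x)
  g(x) = sin(x)^2   ⇒   g'(x) = 2·sin(x)·cos(x)
  lim(x→0) f'(x)/g'(x) = lim(x→0) (4·sin(x))/(2·sin(x)·cos(x))
  = 2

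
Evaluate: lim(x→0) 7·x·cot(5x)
This is a 0·∞ indeterminate form.

Rewrite 0·∞ as a quotient (0/0 or ∞/∞ form), then apply L'Hôpital's rule:
  lim(x→0) 7·x·cot(5x) = 7/5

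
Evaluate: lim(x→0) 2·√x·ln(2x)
This is a 0·∞ indeterminate form.

Rewrite 0·∞ as a quotient (0/0 or ∞/∞ form), then apply L'Hôpital's rule:
  lim(x→0) 2·√x·ln(2x) = 0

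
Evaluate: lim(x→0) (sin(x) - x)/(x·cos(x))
This is a 0/0 indeterminate form.

Apply L'Hôpital's rule: differentiate numerator and denominator separately.
  f(x) = -x + sin(x)   ⇒   f'(x) = cos(x) - 1
  g(x) = x·cos(x)   ⇒   g'(x) = -x·sin(x) + cos(x)
  lim(x→0) f'(x)/g'(x) = lim(x→0) (cos(x) - 1)/(-x·sin(x) + cos(x))
  = 0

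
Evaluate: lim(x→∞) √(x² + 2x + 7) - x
This is an ∞-∞ indeterminate form.

Combine fractions or rationalize to convert ∞-∞ to 0/0 form:
  lim(x→∞) √(x² + 2x + 7) - x = 1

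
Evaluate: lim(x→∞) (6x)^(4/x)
This is an exponential indeterminate form.

For exponential indeterminate forms, take the natural log:
  Let L = lim(x→∞) (6x)^(4/x)
  Then ln(L) = lim(x→∞) [exponent × ln(base)]
  Evaluate using L'Hôpital or standard limits, then exponentiate.
  L = 1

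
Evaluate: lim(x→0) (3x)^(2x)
This is an exponential indeterminate form.

For exponential indeterminate forms, take the natural log:
  Let L = lim(x→0) (3x)^(2x)
  Then ln(L) = lim(x→0) [exponent × ln(base)]
  Evaluate using L'Hôpital or standard limits, then exponentiate.
  L = 1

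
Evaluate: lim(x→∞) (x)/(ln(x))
This is an ∞/∞ indeterminate form.

Apply L'Hôpital's rule: differentiate numerator and denominator separately.
  f(x) = x   ⇒   f'(x) = 1
  g(x) = ln(x)   ⇒   g'(x) = 1/x
  lim(x→∞) f'(x)/g'(x) = lim(x→∞) (1)/(1/x)
  = ∞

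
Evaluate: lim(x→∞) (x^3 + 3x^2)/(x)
This is an ∞/∞ indeterminate form.

Apply L'Hôpital's rule: differentiate numerator and denominator separately.
  f(x) = x^3 + 3·x^2   ⇒   f'(x) = 3·x^2 + 6·x
  g(x) = x   ⇒   g'(x) = 1
  lim(x→∞) f'(x)/g'(x) = lim(x→∞) (3·x^2 + 6·x)/(1)
  = ∞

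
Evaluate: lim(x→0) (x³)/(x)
This is a 0/0 indeterminate form.

Apply L'Hôpital's rule: differentiate numerator and denominator separately.
  f(x) = x^3   ⇒   f'(x) = 3·x^2
  g(x) = x   ⇒   g'(x) = 1
  lim(x→0) f'(x)/g'(x) = lim(x→0) (3·x^2)/(1)
  = 0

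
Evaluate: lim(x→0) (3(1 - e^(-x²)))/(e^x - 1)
This is a 0/0 indeterminate form.

Apply L'Hôpital's rule: differentiate numerator and denominator separately.
  f(x) = 3 - 3·e^(-x^2)   ⇒   f'(x) = 6·x·e^(-x^2)
  g(x) = e^(x) - 1   ⇒   g'(x) = e^(x)
  lim(x→0) f'(x)/g'(x) = lim(x→0) (6·x·e^(-x^2))/(e^(x))
  = 0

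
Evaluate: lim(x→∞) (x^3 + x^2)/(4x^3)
This is an ∞/∞ indeterminate form.

Apply L'Hôpital's rule: differentiate numerator and denominator separately.
  f(x) = x^3 + x^2   ⇒   f'(x) = 3·x^2 + 2·x
  g(x) = 4·x^3   ⇒   g'(x) = 12·x^2
  lim(x→∞) f'(x)/g'(x) = lim(x→∞) (3·x^2 + 2·x)/(12·x^2)
  = 1/4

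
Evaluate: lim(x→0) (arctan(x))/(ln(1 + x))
This is a 0/0 indeterminate form.

Apply L'Hôpital's rule: differentiate numerator and denominator separately.
  f(x) = atan(x)   ⇒   f'(x) = 1/(x^2 + 1)
  g(x) = ln(x + 1)   ⇒   g'(x) = 1/(x + 1)
  lim(x→0) f'(x)/g'(x) = lim(x→0) (1/(x^2 + 1))/(1/(x + 1))
  = 1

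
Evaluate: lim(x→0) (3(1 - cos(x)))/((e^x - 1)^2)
This is a 0/0 indeterminate form.

Apply L'Hôpital's rule: differentiate numerator and denominator separately.
  f(x) = 3 - 3·cos(x)   ⇒   f'(x) = 3·sin(x)
  g(x) = (e^(x) - 1)^2   ⇒   g'(x) = 2·(e^(x) - 1)·e^(x)
  lim(x→0) f'(x)/g'(x) = lim(x→0) (3·sin(x))/(2·(e^(x) - 1)·e^(x))
  = 3/2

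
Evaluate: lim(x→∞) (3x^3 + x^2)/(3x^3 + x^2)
This is an ∞/∞ indeterminate form.

Apply L'Hôpital's rule: differentiate numerator and denominator separately.
  f(x) = 3·x^3 + x^2   ⇒   f'(x) = 9·x^2 + 2·x
  g(x) = 3·x^3 + x^2   ⇒   g'(x) = 9·x^2 + 2·x
  lim(x→∞) f'(x)/g'(x) = lim(x→∞) (9·x^2 + 2·x)/(9·x^2 + 2·x)
  = 1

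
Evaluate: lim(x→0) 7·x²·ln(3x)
This is a 0·∞ indeterminate form.

Rewrite 0·∞ as a quotient (0/0 or ∞/∞ form), then apply L'Hôpital's rule:
  lim(x→0) 7·x²·ln(3x) = 0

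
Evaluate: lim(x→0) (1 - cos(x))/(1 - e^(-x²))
This is a 0/0 indeterminate form.

Apply L'Hôpital's rule: differentiate numerator and denominator separately.
  f(x) = 1 - cos(x)   ⇒   f'(x) = sin(x)
  g(x) = 1 - e^(-x^2)   ⇒   g'(x) = 2·x·e^(-x^2)
  lim(x→0) f'(x)/g'(x) = lim(x→0) (sin(x))/(2·x·e^(-x^2))
  = 1/2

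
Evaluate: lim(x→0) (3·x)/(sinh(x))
This is a 0/0 indeterminate form.

Apply L'Hôpital's rule: differentiate numerator and denominator separately.
  f(x) = 3·x   ⇒   f'(x) = 3
  g(x) = sinh(x)   ⇒   g'(x) = cosh(x)
  lim(x→0) f'(x)/g'(x) = lim(x→0) (3)/(cosh(x))
  = 3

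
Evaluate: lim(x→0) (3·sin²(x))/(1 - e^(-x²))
This is a 0/0 indeterminate form.

Apply L'Hôpital's rule: differentiate numerator and denominator separately.
  f(x) = 3·sin(x)^2   ⇒   f'(x) = 6·sin(x)·cos(x)
  g(x) = 1 - e^(-x^2)   ⇒   g'(x) = 2·x·e^(-x^2)
  lim(x→0) f'(x)/g'(x) = lim(x→0) (6·sin(x)·cos(x))/(2·x·e^(-x^2))
  = 3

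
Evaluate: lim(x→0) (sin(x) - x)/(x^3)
This is a 0/0 indeterminate form.

Apply L'Hôpital's rule: differentiate numerator and denominator separately.
  f(x) = -x + sin(x)   ⇒   f'(x) = cos(x) - 1
  g(x) = x^3   ⇒   g'(x) = 3·x^2
  lim(x→0) f'(x)/g'(x) = lim(x→0) (cos(x) - 1)/(3·x^2)
  = -1/6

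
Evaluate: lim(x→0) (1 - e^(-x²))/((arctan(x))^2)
This is a 0/0 indeterminate form.

Apply L'Hôpital's rule: differentiate numerator and denominator separately.
  f(x) = 1 - e^(-x^2)   ⇒   f'(x) = 2·x·e^(-x^2)
  g(x) = atan(x)^2   ⇒   g'(x) = 2·atan(x)/(x^2 + 1)
  lim(x→0) f'(x)/g'(x) = lim(x→0) (2·x·e^(-x^2))/(2·atan(x)/(x^2 + 1))
  = 1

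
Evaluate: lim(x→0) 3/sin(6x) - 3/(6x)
This is an ∞-∞ indeterminate form.

Combine fractions or rationalize to convert ∞-∞ to 0/0 form:
  lim(x→0) 3/sin(6x) - 3/(6x) = 0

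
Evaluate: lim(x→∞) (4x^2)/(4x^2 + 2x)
This is an ∞/∞ indeterminate form.

Apply L'Hôpital's rule: differentiate numerator and denominator separately.
  f(x) = 4·x^2   ⇒   f'(x) = 8·x
  g(x) = 4·x^2 + 2·x   ⇒   g'(x) = 8·x + 2
  lim(x→∞) f'(x)/g'(x) = lim(x→∞) (8·x)/(8·x + 2)
  = 1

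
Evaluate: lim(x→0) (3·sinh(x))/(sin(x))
This is a 0/0 indeterminate form.

Apply L'Hôpital's rule: differentiate numerator and denominator separately.
  f(x) = 3·sinh(x)   ⇒   f'(x) = 3·cosh(x)
  g(x) = sin(x)   ⇒   g'(x) = cos(x)
  lim(x→0) f'(x)/g'(x) = lim(x→0) (3·cosh(x))/(cos(x))
  = 3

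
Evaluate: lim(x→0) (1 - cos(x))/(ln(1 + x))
This is a 0/0 indeterminate form.

Apply L'Hôpital's rule: differentiate numerator and denominator separately.
  f(x) = 1 - cos(x)   ⇒   f'(x) = sin(x)
  g(x) = ln(x + 1)   ⇒   g'(x) = 1/(x + 1)
  lim(x→0) f'(x)/g'(x) = lim(x→0) (sin(x))/(1/(x + 1))
  = 0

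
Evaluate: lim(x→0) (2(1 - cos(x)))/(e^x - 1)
This is a 0/0 indeterminate form.

Apply L'Hôpital's rule: differentiate numerator and denominator separately.
  f(x) = 2 - 2·cos(x)   ⇒   f'(x) = 2·sin(x)
  g(x) = e^(x) - 1   ⇒   g'(x) = e^(x)
  lim(x→0) f'(x)/g'(x) = lim(x→0) (2·sin(x))/(e^(x))
  = 0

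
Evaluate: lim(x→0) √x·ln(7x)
This is a 0·∞ indeterminate form.

Rewrite 0·∞ as a quotient (0/0 or ∞/∞ form), then apply L'Hôpital's rule:
  lim(x→0) √x·ln(7x) = 0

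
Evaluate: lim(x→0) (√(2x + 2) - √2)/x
This is a standard limit.

Factor or rationalize the expression:
  lim(x→0) (√(2x + 2) - √2)/x = sqrt(2)/2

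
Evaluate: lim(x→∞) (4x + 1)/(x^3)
This is an ∞/∞ indeterminate form.

Apply L'Hôpital's rule: differentiate numerator and denominator separately.
  f(x) = 4·x + 1   ⇒   f'(x) = 4
  g(x) = x^3   ⇒   g'(x) = 3·x^2
  lim(x→∞) f'(x)/g'(x) = lim(x→∞) (4)/(3·x^2)
  = 0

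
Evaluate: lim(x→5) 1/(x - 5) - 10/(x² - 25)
This is an ∞-∞ indeterminate form.

Combine fractions or rationalize to convert ∞-∞ to 0/0 form:
  lim(x→5) 1/(x - 5) - 10/(x² - 25) = 1/10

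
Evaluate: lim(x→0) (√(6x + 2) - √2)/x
This is a standard limit.

Factor or rationalize the expression:
  lim(x→0) (√(6x + 2) - √2)/x = 3·sqrt(2)/2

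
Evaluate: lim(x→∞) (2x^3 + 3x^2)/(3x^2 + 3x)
This is an ∞/∞ indeterminate form.

Apply L'Hôpital's rule: differentiate numerator and denominator separately.
  f(x) = 2·x^3 + 3·x^2   ⇒   f'(x) = 6·x^2 + 6·x
  g(x) = 3·x^2 + 3·x   ⇒   g'(x) = 6·x + 3
  lim(x→∞) f'(x)/g'(x) = lim(x→∞) (6·x^2 + 6·x)/(6·x + 3)
  = ∞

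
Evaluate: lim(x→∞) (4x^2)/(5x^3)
This is an ∞/∞ indeterminate form.

Apply L'Hôpital's rule: differentiate numerator and denominator separately.
  f(x) = 4·x^2   ⇒   f'(x) = 8·x
  g(x) = 5·x^3   ⇒   g'(x) = 15·x^2
  lim(x→∞) f'(x)/g'(x) = lim(x→∞) (8·x)/(15·x^2)
  = 0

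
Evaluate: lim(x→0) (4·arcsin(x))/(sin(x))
This is a 0/0 indeterminate form.

Apply L'Hôpital's rule: differentiate numerator and denominator separately.
  f(x) = 4·asin(x)   ⇒   f'(x) = 4/sqrt(1 - x^2)
  g(x) = sin(x)   ⇒   g'(x) = cos(x)
  lim(x→0) f'(x)/g'(x) = lim(x→0) (4/sqrt(1 - x^2))/(cos(x))
  = 4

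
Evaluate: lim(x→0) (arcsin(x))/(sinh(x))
This is a 0/0 indeterminate form.

Apply L'Hôpital's rule: differentiate numerator and denominator separately.
  f(x) = asin(x)   ⇒   f'(x) = 1/sqrt(1 - x^2)
  g(x) = sinh(x)   ⇒   g'(x) = cosh(x)
  lim(x→0) f'(x)/g'(x) = lim(x→0) (1/sqrt(1 - x^2))/(cosh(x))
  = 1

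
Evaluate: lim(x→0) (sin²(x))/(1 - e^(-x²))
This is a 0/0 indeterminate form.

Apply L'Hôpital's rule: differentiate numerator and denominator separately.
  f(x) = sin(x)^2   ⇒   f'(x) = 2·sin(x)·cos(x)
  g(x) = 1 - e^(-x^2)   ⇒   g'(x) = 2·x·e^(-x^2)
  lim(x→0) f'(x)/g'(x) = lim(x→0) (2·sin(x)·cos(x))/(2·x·e^(-x^2))
  = 1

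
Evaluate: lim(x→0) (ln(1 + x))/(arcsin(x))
This is a 0/0 indeterminate form.

Apply L'Hôpital's rule: differentiate numerator and denominator separately.
  f(x) = ln(x + 1)   ⇒   f'(x) = 1/(x + 1)
  g(x) = asin(x)   ⇒   g'(x) = 1/sqrt(1 - x^2)
  lim(x→0) f'(x)/g'(x) = lim(x→0) (1/(x + 1))/(1/sqrt(1 - x^2))
  = 1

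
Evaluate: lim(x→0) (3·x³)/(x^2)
This is a 0/0 indeterminate form.

Apply L'Hôpital's rule: differentiate numerator and denominator separately.
  f(x) = 3·x^3   ⇒   f'(x) = 9·x^2
  g(x) = x^2   ⇒   g'(x) = 2·x
  lim(x→0) f'(x)/g'(x) = lim(x→0) (9·x^2)/(2·x)
  = 0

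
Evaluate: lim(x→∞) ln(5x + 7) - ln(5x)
This is an ∞-∞ indeterminate form.

Combine fractions or rationalize to convert ∞-∞ to 0/0 form:
  lim(x→∞) ln(5x + 7) - ln(5x) = 0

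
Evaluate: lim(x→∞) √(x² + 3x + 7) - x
This is an ∞-∞ indeterminate form.

Combine fractions or rationalize to convert ∞-∞ to 0/0 form:
  lim(x→∞) √(x² + 3x + 7) - x = 3/2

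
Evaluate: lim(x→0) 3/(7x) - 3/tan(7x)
This is an ∞-∞ indeterminate form.

Combine fractions or rationalize to convert ∞-∞ to 0/0 form:
  lim(x→0) 3/(7x) - 3/tan(7x) = 0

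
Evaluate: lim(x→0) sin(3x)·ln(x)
This is a 0·∞ indeterminate form.

Rewrite 0·∞ as a quotient (0/0 or ∞/∞ form), then apply L'Hôpital's rule:
  lim(x→0) sin(3x)·ln(x) = 0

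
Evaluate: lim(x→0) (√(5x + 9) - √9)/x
This is a standard limit.

Factor or rationalize the expression:
  lim(x→0) (√(5x + 9) - √9)/x = 5/6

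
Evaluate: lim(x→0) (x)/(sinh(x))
This is a 0/0 indeterminate form.

Apply L'Hôpital's rule: differentiate numerator and denominator separately.
  f(x) = x   ⇒   f'(x) = 1
  g(x) = sinh(x)   ⇒   g'(x) = cosh(x)
  lim(x→0) f'(x)/g'(x) = lim(x→0) (1)/(cosh(x))
  = 1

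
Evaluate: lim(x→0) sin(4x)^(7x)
This is an exponential indeterminate form.

For exponential indeterminate forms, take the natural log:
  Let L = lim(x→0) sin(4x)^(7x)
  Then ln(L) = lim(x→0) [exponent × ln(base)]
  Evaluate using L'Hôpital or standard limits, then exponentiate.
  L = 1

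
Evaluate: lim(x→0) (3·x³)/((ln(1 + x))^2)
This is a 0/0 indeterminate form.

Apply L'Hôpital's rule: differentiate numerator and denominator separately.
  f(x) = 3·x^3   ⇒   f'(x) = 9·x^2
  g(x) = ln(x + 1)^2   ⇒   g'(x) = 2·ln(x + 1)/(x + 1)
  lim(x→0) f'(x)/g'(x) = lim(x→0) (9·x^2)/(2·ln(x + 1)/(x + 1))
  = 0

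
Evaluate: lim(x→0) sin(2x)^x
This is an exponential indeterminate form.

For exponential indeterminate forms, take the natural log:
  Let L = lim(x→0) sin(2x)^x
  Then ln(L) = lim(x→0) [exponent × ln(base)]
  Evaluate using L'Hôpital or standard limits, then exponentiate.
  L = 1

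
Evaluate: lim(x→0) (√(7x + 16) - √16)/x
This is a standard limit.

Factor or rationalize the expression:
  lim(x→0) (√(7x + 16) - √16)/x = 7/8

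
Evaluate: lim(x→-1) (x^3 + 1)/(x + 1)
This is a standard limit.

Factor or rationalize the expression:
  lim(x→-1) (x^3 + 1)/(x + 1) = 3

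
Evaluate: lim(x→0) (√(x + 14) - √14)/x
This is a standard limit.

Factor or rationalize the expression:
  lim(x→0) (√(x + 14) - √14)/x = sqrt(14)/28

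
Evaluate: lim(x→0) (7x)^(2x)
This is an exponential indeterminate form.

For exponential indeterminate forms, take the natural log:
  Let L = lim(x→0) (7x)^(2x)
  Then ln(L) = lim(x→0) [exponent × ln(base)]
  Evaluate using L'Hôpital or standard limits, then exponentiate.
  L = 1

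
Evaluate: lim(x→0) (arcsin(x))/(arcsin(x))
This is a 0/0 indeterminate form.

Apply L'Hôpital's rule: differentiate numerator and denominator separately.
  f(x) = asin(x)   ⇒   f'(x) = 1/sqrt(1 - x^2)
  g(x) = asin(x)   ⇒   g'(x) = 1/sqrt(1 - x^2)
  lim(x→0) f'(x)/g'(x) = lim(x→0) (1/sqrt(1 - x^2))/(1/sqrt(1 - x^2))
  = 1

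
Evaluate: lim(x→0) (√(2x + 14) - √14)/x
This is a standard limit.

Factor or rationalize the expression:
  lim(x→0) (√(2x + 14) - √14)/x = sqrt(14)/14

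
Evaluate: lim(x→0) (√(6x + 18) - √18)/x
This is a standard limit.

Factor or rationalize the expression:
  lim(x→0) (√(6x + 18) - √18)/x = sqrt(2)/2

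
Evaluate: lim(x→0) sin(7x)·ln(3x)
This is a 0·∞ indeterminate form.

Rewrite 0·∞ as a quotient (0/0 or ∞/∞ form), then apply L'Hôpital's rule:
  lim(x→0) sin(7x)·ln(3x) = 0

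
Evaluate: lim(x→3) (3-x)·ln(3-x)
This is a 0·∞ indeterminate form.

Rewrite 0·∞ as a quotient (0/0 or ∞/∞ form), then apply L'Hôpital's rule:
  lim(x→3) (3-x)·ln(3-x) = 0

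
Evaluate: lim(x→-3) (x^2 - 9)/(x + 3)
This is a standard limit.

Factor or rationalize the expression:
  lim(x→-3) (x^2 - 9)/(x + 3) = -6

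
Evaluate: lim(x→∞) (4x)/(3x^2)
This is an ∞/∞ indeterminate form.

Apply L'Hôpital's rule: differentiate numerator and denominator separately.
  f(x) = 4·x   ⇒   f'(x) = 4
  g(x) = 3·x^2   ⇒   g'(x) = 6·x
  lim(x→∞) f'(x)/g'(x) = lim(x→∞) (4)/(6·x)
  = 0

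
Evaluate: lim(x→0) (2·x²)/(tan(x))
This is a 0/0 indeterminate form.

Apply L'Hôpital's rule: differentiate numerator and denominator separately.
  f(x) = 2·x^2   ⇒   f'(x) = 4·x
  g(x) = tan(x)   ⇒   g'(x) = tan(x)^2 + 1
  lim(x→0) f'(x)/g'(x) = lim(x→0) (4·x)/(tan(x)^2 + 1)
  = 0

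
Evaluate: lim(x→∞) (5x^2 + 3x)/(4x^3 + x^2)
This is an ∞/∞ indeterminate form.

Apply L'Hôpital's rule: differentiate numerator and denominator separately.
  f(x) = 5·x^2 + 3·x   ⇒   f'(x) = 10·x + 3
  g(x) = 4·x^3 + x^2   ⇒   g'(x) = 12·x^2 + 2·x
  lim(x→∞) f'(x)/g'(x) = lim(x→∞) (10·x + 3)/(12·x^2 + 2·x)
  = 0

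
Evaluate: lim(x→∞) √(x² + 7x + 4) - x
This is an ∞-∞ indeterminate form.

Combine fractions or rationalize to convert ∞-∞ to 0/0 form:
  lim(x→∞) √(x² + 7x + 4) - x = 7/2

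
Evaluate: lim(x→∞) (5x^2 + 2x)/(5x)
This is an ∞/∞ indeterminate form.

Apply L'Hôpital's rule: differentiate numerator and denominator separately.
  f(x) = 5·x^2 + 2·x   ⇒   f'(x) = 10·x + 2
  g(x) = 5·x   ⇒   g'(x) = 5
  lim(x→∞) f'(x)/g'(x) = lim(x→∞) (10·x + 2)/(5)
  = ∞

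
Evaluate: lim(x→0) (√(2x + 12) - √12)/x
This is a standard limit.

Factor or rationalize the expression:
  lim(x→0) (√(2x + 12) - √12)/x = sqrt(3)/6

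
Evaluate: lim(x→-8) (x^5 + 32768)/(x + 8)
This is a standard limit.

Factor or rationalize the expression:
  lim(x→-8) (x^5 + 32768)/(x + 8) = 20480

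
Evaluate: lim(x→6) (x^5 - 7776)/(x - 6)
This is a standard limit.

Factor or rationalize the expression:
  lim(x→6) (x^5 - 7776)/(x - 6) = 6480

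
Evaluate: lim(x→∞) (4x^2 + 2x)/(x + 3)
This is an ∞/∞ indeterminate form.

Apply L'Hôpital's rule: differentiate numerator and denominator separately.
  f(x) = 4·x^2 + 2·x   ⇒   f'(x) = 8·x + 2
  g(x) = x + 3   ⇒   g'(x) = 1
  lim(x→∞) f'(x)/g'(x) = lim(x→∞) (8·x + 2)/(1)
  = ∞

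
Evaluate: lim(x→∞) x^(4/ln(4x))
This is an exponential indeterminate form.

For exponential indeterminate forms, take the natural log:
  Let L = lim(x→∞) x^(4/ln(4x))
  Then ln(L) = lim(x→∞) [exponent × ln(base)]
  Evaluate using L'Hôpital or standard limits, then exponentiate.
  L = e^(4)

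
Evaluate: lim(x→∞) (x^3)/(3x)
This is an ∞/∞ indeterminate form.

Apply L'Hôpital's rule: differentiate numerator and denominator separately.
  f(x) = x^3   ⇒   f'(x) = 3·x^2
  g(x) = 3·x   ⇒   g'(x) = 3
  lim(x→∞) f'(x)/g'(x) = lim(x→∞) (3·x^2)/(3)
  = ∞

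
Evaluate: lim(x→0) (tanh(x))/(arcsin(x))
This is a 0/0 indeterminate form.

Apply L'Hôpital's rule: differentiate numerator and denominator separately.
  f(x) = tanh(x)   ⇒   f'(x) = 1 - tanh(x)^2
  g(x) = asin(x)   ⇒   g'(x) = 1/sqrt(1 - x^2)
  lim(x→0) f'(x)/g'(x) = lim(x→0) (1 - tanh(x)^2)/(1/sqrt(1 - x^2))
  = 1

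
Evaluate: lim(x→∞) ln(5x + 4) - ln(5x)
This is an ∞-∞ indeterminate form.

Combine fractions or rationalize to convert ∞-∞ to 0/0 form:
  lim(x→∞) ln(5x + 4) - ln(5x) = 0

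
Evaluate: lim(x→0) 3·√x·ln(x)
This is a 0·∞ indeterminate form.

Rewrite 0·∞ as a quotient (0/0 or ∞/∞ form), then apply L'Hôpital's rule:
  lim(x→0) 3·√x·ln(x) = 0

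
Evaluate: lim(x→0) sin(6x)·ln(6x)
This is a 0·∞ indeterminate form.

Rewrite 0·∞ as a quotient (0/0 or ∞/∞ form), then apply L'Hôpital's rule:
  lim(x→0) sin(6x)·ln(6x) = 0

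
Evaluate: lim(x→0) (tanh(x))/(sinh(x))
This is a 0/0 indeterminate form.

Apply L'Hôpital's rule: differentiate numerator and denominator separately.
  f(x) = tanh(x)   ⇒   f'(x) = 1 - tanh(x)^2
  g(x) = sinh(x)   ⇒   g'(x) = cosh(x)
  lim(x→0) f'(x)/g'(x) = lim(x→0) (1 - tanh(x)^2)/(cosh(x))
  = 1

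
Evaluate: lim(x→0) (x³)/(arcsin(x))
This is a 0/0 indeterminate form.

Apply L'Hôpital's rule: differentiate numerator and denominator separately.
  f(x) = x^3   ⇒   f'(x) = 3·x^2
  g(x) = asin(x)   ⇒   g'(x) = 1/sqrt(1 - x^2)
  lim(x→0) f'(x)/g'(x) = lim(x→0) (3·x^2)/(1/sqrt(1 - x^2))
  = 0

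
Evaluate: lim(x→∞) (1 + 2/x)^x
This is an exponential indeterminate form.

For exponential indeterminate forms, take the natural log:
  Let L = lim(x→∞) (1 + 2/x)^x
  Then ln(L) = lim(x→∞) [exponent × ln(base)]
  Evaluate using L'Hôpital or standard limits, then exponentiate.
  L = e²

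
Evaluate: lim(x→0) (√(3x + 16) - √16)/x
This is a standard limit.

Factor or rationalize the expression:
  lim(x→0) (√(3x + 16) - √16)/x = 3/8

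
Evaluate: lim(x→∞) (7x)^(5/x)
This is an exponential indeterminate form.

For exponential indeterminate forms, take the natural log:
  Let L = lim(x→∞) (7x)^(5/x)
  Then ln(L) = lim(x→∞) [exponent × ln(base)]
  Evaluate using L'Hôpital or standard limits, then exponentiate.
  L = 1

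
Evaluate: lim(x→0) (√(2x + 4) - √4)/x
This is a standard limit.

Factor or rationalize the expression:
  lim(x→0) (√(2x + 4) - √4)/x = 1/2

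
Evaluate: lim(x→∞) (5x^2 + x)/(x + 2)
This is an ∞/∞ indeterminate form.

Apply L'Hôpital's rule: differentiate numerator and denominator separately.
  f(x) = 5·x^2 + x   ⇒   f'(x) = 10·x + 1
  g(x) = x + 2   ⇒   g'(x) = 1
  lim(x→∞) f'(x)/g'(x) = lim(x→∞) (10·x + 1)/(1)
  = ∞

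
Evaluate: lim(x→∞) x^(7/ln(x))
This is an exponential indeterminate form.

For exponential indeterminate forms, take the natural log:
  Let L = lim(x→∞) x^(7/ln(x))
  Then ln(L) = lim(x→∞) [exponent × ln(base)]
  Evaluate using L'Hôpital or standard limits, then exponentiate.
  L = e^(7)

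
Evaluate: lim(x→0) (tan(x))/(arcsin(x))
This is a 0/0 indeterminate form.

Apply L'Hôpital's rule: differentiate numerator and denominator separately.
  f(x) = tan(x)   ⇒   f'(x) = tan(x)^2 + 1
  g(x) = asin(x)   ⇒   g'(x) = 1/sqrt(1 - x^2)
  lim(x→0) f'(x)/g'(x) = lim(x→0) (tan(x)^2 + 1)/(1/sqrt(1 - x^2))
  = 1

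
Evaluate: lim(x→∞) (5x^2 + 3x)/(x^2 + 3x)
This is an ∞/∞ indeterminate form.

Apply L'Hôpital's rule: differentiate numerator and denominator separately.
  f(x) = 5·x^2 + 3·x   ⇒   f'(x) = 10·x + 3
  g(x) = x^2 + 3·x   ⇒   g'(x) = 2·x + 3
  lim(x→∞) f'(x)/g'(x) = lim(x→∞) (10·x + 3)/(2·x + 3)
  = 5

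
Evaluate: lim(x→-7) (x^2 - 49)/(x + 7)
This is a standard limit.

Factor or rationalize the expression:
  lim(x→-7) (x^2 - 49)/(x + 7) = -14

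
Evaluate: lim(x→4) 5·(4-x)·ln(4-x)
This is a 0·∞ indeterminate form.

Rewrite 0·∞ as a quotient (0/0 or ∞/∞ form), then apply L'Hôpital's rule:
  lim(x→4) 5·(4-x)·ln(4-x) = 0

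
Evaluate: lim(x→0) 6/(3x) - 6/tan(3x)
This is an ∞-∞ indeterminate form.

Combine fractions or rationalize to convert ∞-∞ to 0/0 form:
  lim(x→0) 6/(3x) - 6/tan(3x) = 0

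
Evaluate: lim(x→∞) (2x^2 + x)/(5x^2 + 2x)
This is an ∞/∞ indeterminate form.

Apply L'Hôpital's rule: differentiate numerator and denominator separately.
  f(x) = 2·x^2 + x   ⇒   f'(x) = 4·x + 1
  g(x) = 5·x^2 + 2·x   ⇒   g'(x) = 10·x + 2
  lim(x→∞) f'(x)/g'(x) = lim(x→∞) (4·x + 1)/(10·x + 2)
  = 2/5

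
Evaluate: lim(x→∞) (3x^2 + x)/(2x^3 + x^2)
This is an ∞/∞ indeterminate form.

Apply L'Hôpital's rule: differentiate numerator and denominator separately.
  f(x) = 3·x^2 + x   ⇒   f'(x) = 6·x + 1
  g(x) = 2·x^3 + x^2   ⇒   g'(x) = 6·x^2 + 2·x
  lim(x→∞) f'(x)/g'(x) = lim(x→∞) (6·x + 1)/(6·x^2 + 2·x)
  = 0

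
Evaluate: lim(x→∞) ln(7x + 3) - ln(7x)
This is an ∞-∞ indeterminate form.

Combine fractions or rationalize to convert ∞-∞ to 0/0 form:
  lim(x→∞) ln(7x + 3) - ln(7x) = 0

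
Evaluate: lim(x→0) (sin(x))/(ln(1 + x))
This is a 0/0 indeterminate form.

Apply L'Hôpital's rule: differentiate numerator and denominator separately.
  f(x) = sin(x)   ⇒   f'(x) = cos(x)
  g(x) = ln(x + 1)   ⇒   g'(x) = 1/(x + 1)
  lim(x→0) f'(x)/g'(x) = lim(x→0) (cos(x))/(1/(x + 1))
  = 1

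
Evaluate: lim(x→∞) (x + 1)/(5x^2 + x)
This is an ∞/∞ indeterminate form.

Apply L'Hôpital's rule: differentiate numerator and denominator separately.
  f(x) = x + 1   ⇒   f'(x) = 1
  g(x) = 5·x^2 + x   ⇒   g'(x) = 10·x + 1
  lim(x→∞) f'(x)/g'(x) = lim(x→∞) (1)/(10·x + 1)
  = 0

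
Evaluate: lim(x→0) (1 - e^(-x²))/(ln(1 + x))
This is a 0/0 indeterminate form.

Apply L'Hôpital's rule: differentiate numerator and denominator separately.
  f(x) = 1 - e^(-x^2)   ⇒   f'(x) = 2·x·e^(-x^2)
  g(x) = ln(x + 1)   ⇒   g'(x) = 1/(x + 1)
  lim(x→0) f'(x)/g'(x) = lim(x→0) (2·x·e^(-x^2))/(1/(x + 1))
  = 0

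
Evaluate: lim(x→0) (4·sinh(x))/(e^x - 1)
This is a 0/0 indeterminate form.

Apply L'Hôpital's rule: differentiate numerator and denominator separately.
  f(x) = 4·sinh(x)   ⇒   f'(x) = 4·cosh(x)
  g(x) = e^(x) - 1   ⇒   g'(x) = e^(x)
  lim(x→0) f'(x)/g'(x) = lim(x→0) (4·cosh(x))/(e^(x))
  = 4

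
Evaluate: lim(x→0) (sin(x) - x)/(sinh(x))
This is a 0/0 indeterminate form.

Apply L'Hôpital's rule: differentiate numerator and denominator separately.
  f(x) = -x + sin(x)   ⇒   f'(x) = cos(x) - 1
  g(x) = sinh(x)   ⇒   g'(x) = cosh(x)
  lim(x→0) f'(x)/g'(x) = lim(x→0) (cos(x) - 1)/(cosh(x))
  = 0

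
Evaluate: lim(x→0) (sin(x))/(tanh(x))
This is a 0/0 indeterminate form.

Apply L'Hôpital's rule: differentiate numerator and denominator separately.
  f(x) = sin(x)   ⇒   f'(x) = cos(x)
  g(x) = tanh(x)   ⇒   g'(x) = 1 - tanh(x)^2
  lim(x→0) f'(x)/g'(x) = lim(x→0) (cos(x))/(1 - tanh(x)^2)
  = 1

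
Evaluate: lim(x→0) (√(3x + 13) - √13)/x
This is a standard limit.

Factor or rationalize the expression:
  lim(x→0) (√(3x + 13) - √13)/x = 3·sqrt(13)/26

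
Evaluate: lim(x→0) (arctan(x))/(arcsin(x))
This is a 0/0 indeterminate form.

Apply L'Hôpital's rule: differentiate numerator and denominator separately.
  f(x) = atan(x)   ⇒   f'(x) = 1/(x^2 + 1)
  g(x) = asin(x)   ⇒   g'(x) = 1/sqrt(1 - x^2)
  lim(x→0) f'(x)/g'(x) = lim(x→0) (1/(x^2 + 1))/(1/sqrt(1 - x^2))
  = 1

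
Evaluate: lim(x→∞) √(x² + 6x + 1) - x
This is an ∞-∞ indeterminate form.

Combine fractions or rationalize to convert ∞-∞ to 0/0 form:
  lim(x→∞) √(x² + 6x + 1) - x = 3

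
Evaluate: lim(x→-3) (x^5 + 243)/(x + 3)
This is a standard limit.

Factor or rationalize the expression:
  lim(x→-3) (x^5 + 243)/(x + 3) = 405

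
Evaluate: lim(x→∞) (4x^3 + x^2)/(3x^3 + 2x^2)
This is an ∞/∞ indeterminate form.

Apply L'Hôpital's rule: differentiate numerator and denominator separately.
  f(x) = 4·x^3 + x^2   ⇒   f'(x) = 12·x^2 + 2·x
  g(x) = 3·x^3 + 2·x^2   ⇒   g'(x) = 9·x^2 + 4·x
  lim(x→∞) f'(x)/g'(x) = lim(x→∞) (12·x^2 + 2·x)/(9·x^2 + 4·x)
  = 4/3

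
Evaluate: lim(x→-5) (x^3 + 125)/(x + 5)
This is a standard limit.

Factor or rationalize the expression:
  lim(x→-5) (x^3 + 125)/(x + 5) = 75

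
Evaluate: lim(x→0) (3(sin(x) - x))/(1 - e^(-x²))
This is a 0/0 indeterminate form.

Apply L'Hôpital's rule: differentiate numerator and denominator separately.
  f(x) = -3·x + 3·sin(x)   ⇒   f'(x) = 3·cos(x) - 3
  g(x) = 1 - e^(-x^2)   ⇒   g'(x) = 2·x·e^(-x^2)
  lim(x→0) f'(x)/g'(x) = lim(x→0) (3·cos(x) - 3)/(2·x·e^(-x^2))
  = 0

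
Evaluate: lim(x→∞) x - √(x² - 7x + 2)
This is an ∞-∞ indeterminate form.

Combine fractions or rationalize to convert ∞-∞ to 0/0 form:
  lim(x→∞) x - √(x² - 7x + 2) = 7/2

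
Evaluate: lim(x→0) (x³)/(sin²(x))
This is a 0/0 indeterminate form.

Apply L'Hôpital's rule: differentiate numerator and denominator separately.
  f(x) = x^3   ⇒   f'(x) = 3·x^2
  g(x) = sin(x)^2   ⇒   g'(x) = 2·sin(x)·cos(x)
  lim(x→0) f'(x)/g'(x) = lim(x→0) (3·x^2)/(2·sin(x)·cos(x))
  = 0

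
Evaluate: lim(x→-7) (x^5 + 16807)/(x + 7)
This is a standard limit.

Factor or rationalize the expression:
  lim(x→-7) (x^5 + 16807)/(x + 7) = 12005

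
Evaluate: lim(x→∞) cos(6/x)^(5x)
This is an exponential indeterminate form.

For exponential indeterminate forms, take the natural log:
  Let L = lim(x→∞) cos(6/x)^(5x)
  Then ln(L) = lim(x→∞) [exponent × ln(base)]
  Evaluate using L'Hôpital or standard limits, then exponentiate.
  L = 1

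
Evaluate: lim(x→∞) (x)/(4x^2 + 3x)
This is an ∞/∞ indeterminate form.

Apply L'Hôpital's rule: differentiate numerator and denominator separately.
  f(x) = x   ⇒   f'(x) = 1
  g(x) = 4·x^2 + 3·x   ⇒   g'(x) = 8·x + 3
  lim(x→∞) f'(x)/g'(x) = lim(x→∞) (1)/(8·x + 3)
  = 0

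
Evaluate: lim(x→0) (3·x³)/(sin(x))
This is a 0/0 indeterminate form.

Apply L'Hôpital's rule: differentiate numerator and denominator separately.
  f(x) = 3·x^3   ⇒   f'(x) = 9·x^2
  g(x) = sin(x)   ⇒   g'(x) = cos(x)
  lim(x→0) f'(x)/g'(x) = lim(x→0) (9·x^2)/(cos(x))
  = 0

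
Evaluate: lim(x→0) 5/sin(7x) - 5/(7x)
This is an ∞-∞ indeterminate form.

Combine fractions or rationalize to convert ∞-∞ to 0/0 form:
  lim(x→0) 5/sin(7x) - 5/(7x) = 0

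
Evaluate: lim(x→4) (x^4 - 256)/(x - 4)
This is a standard limit.

Factor or rationalize the expression:
  lim(x→4) (x^4 - 256)/(x - 4) = 256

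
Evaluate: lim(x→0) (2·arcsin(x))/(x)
This is a 0/0 indeterminate form.

Apply L'Hôpital's rule: differentiate numerator and denominator separately.
  f(x) = 2·asin(x)   ⇒   f'(x) = 2/sqrt(1 - x^2)
  g(x) = x   ⇒   g'(x) = 1
  lim(x→0) f'(x)/g'(x) = lim(x→0) (2/sqrt(1 - x^2))/(1)
  = 2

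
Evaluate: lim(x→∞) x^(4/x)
This is an exponential indeterminate form.

For exponential indeterminate forms, take the natural log:
  Let L = lim(x→∞) x^(4/x)
  Then ln(L) = lim(x→∞) [exponent × ln(base)]
  Evaluate using L'Hôpital or standard limits, then exponentiate.
  L = 1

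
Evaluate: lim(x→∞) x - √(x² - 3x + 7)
This is an ∞-∞ indeterminate form.

Combine fractions or rationalize to convert ∞-∞ to 0/0 form:
  lim(x→∞) x - √(x² - 3x + 7) = 3/2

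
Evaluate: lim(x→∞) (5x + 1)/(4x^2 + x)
This is an ∞/∞ indeterminate form.

Apply L'Hôpital's rule: differentiate numerator and denominator separately.
  f(x) = 5·x + 1   ⇒   f'(x) = 5
  g(x) = 4·x^2 + x   ⇒   g'(x) = 8·x + 1
  lim(x→∞) f'(x)/g'(x) = lim(x→∞) (5)/(8·x + 1)
  = 0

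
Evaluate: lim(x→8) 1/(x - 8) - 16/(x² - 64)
This is an ∞-∞ indeterminate form.

Combine fractions or rationalize to convert ∞-∞ to 0/0 form:
  lim(x→8) 1/(x - 8) - 16/(x² - 64) = 1/16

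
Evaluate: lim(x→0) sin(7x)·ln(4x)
This is a 0·∞ indeterminate form.

Rewrite 0·∞ as a quotient (0/0 or ∞/∞ form), then apply L'Hôpital's rule:
  lim(x→0) sin(7x)·ln(4x) = 0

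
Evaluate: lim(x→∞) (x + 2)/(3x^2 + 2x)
This is an ∞/∞ indeterminate form.

Apply L'Hôpital's rule: differentiate numerator and denominator separately.
  f(x) = x + 2   ⇒   f'(x) = 1
  g(x) = 3·x^2 + 2·x   ⇒   g'(x) = 6·x + 2
  lim(x→∞) f'(x)/g'(x) = lim(x→∞) (1)/(6·x + 2)
  = 0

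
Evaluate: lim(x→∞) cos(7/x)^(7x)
This is an exponential indeterminate form.

For exponential indeterminate forms, take the natural log:
  Let L = lim(x→∞) cos(7/x)^(7x)
  Then ln(L) = lim(x→∞) [exponent × ln(base)]
  Evaluate using L'Hôpital or standard limits, then exponentiate.
  L = 1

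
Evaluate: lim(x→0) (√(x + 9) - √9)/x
This is a standard limit.

Factor or rationalize the expression:
  lim(x→0) (√(x + 9) - √9)/x = 1/6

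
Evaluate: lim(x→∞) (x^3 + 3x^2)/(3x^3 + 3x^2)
This is an ∞/∞ indeterminate form.

Apply L'Hôpital's rule: differentiate numerator and denominator separately.
  f(x) = x^3 + 3·x^2   ⇒   f'(x) = 3·x^2 + 6·x
  g(x) = 3·x^3 + 3·x^2   ⇒   g'(x) = 9·x^2 + 6·x
  lim(x→∞) f'(x)/g'(x) = lim(x→∞) (3·x^2 + 6·x)/(9·x^2 + 6·x)
  = 1/3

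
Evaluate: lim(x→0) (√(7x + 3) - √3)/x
This is a standard limit.

Factor or rationalize the expression:
  lim(x→0) (√(7x + 3) - √3)/x = 7·sqrt(3)/6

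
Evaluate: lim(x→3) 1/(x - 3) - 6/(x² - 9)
This is an ∞-∞ indeterminate form.

Combine fractions or rationalize to convert ∞-∞ to 0/0 form:
  lim(x→3) 1/(x - 3) - 6/(x² - 9) = 1/6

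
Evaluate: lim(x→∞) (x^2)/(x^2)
This is an ∞/∞ indeterminate form.

Apply L'Hôpital's rule: differentiate numerator and denominator separately.
  f(x) = x^2   ⇒   f'(x) = 2·x
  g(x) = x^2   ⇒   g'(x) = 2·x
  lim(x→∞) f'(x)/g'(x) = lim(x→∞) (2·x)/(2·x)
  = 1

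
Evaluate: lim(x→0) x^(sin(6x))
This is an exponential indeterminate form.

For exponential indeterminate forms, take the natural log:
  Let L = lim(x→0) x^(sin(6x))
  Then ln(L) = lim(x→0) [exponent × ln(base)]
  Evaluate using L'Hôpital or standard limits, then exponentiate.
  L = 1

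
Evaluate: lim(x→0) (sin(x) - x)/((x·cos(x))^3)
This is a 0/0 indeterminate form.

Apply L'Hôpital's rule: differentiate numerator and denominator separately.
  f(x) = -x + sin(x)   ⇒   f'(x) = cos(x) - 1
  g(x) = x^3·cos(x)^3   ⇒   g'(x) = -3·x^3·sin(x)·cos(x)^2 + 3·x^2·cos(x)^3
  lim(x→0) f'(x)/g'(x) = lim(x→0) (cos(x) - 1)/(-3·x^3·sin(x)·cos(x)^2 + 3·x^2·cos(x)^3)
  = -1/6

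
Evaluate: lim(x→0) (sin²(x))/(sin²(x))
This is a 0/0 indeterminate form.

Apply L'Hôpital's rule: differentiate numerator and denominator separately.
  f(x) = sin(x)^2   ⇒   f'(x) = 2·sin(x)·cos(x)
  g(x) = sin(x)^2   ⇒   g'(x) = 2·sin(x)·cos(x)
  lim(x→0) f'(x)/g'(x) = lim(x→0) (2·sin(x)·cos(x))/(2·sin(x)·cos(x))
  = 1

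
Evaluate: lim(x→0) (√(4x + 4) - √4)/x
This is a standard limit.

Factor or rationalize the expression:
  lim(x→0) (√(4x + 4) - √4)/x = 1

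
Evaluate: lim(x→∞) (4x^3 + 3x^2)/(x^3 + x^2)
This is an ∞/∞ indeterminate form.

Apply L'Hôpital's rule: differentiate numerator and denominator separately.
  f(x) = 4·x^3 + 3·x^2   ⇒   f'(x) = 12·x^2 + 6·x
  g(x) = x^3 + x^2   ⇒   g'(x) = 3·x^2 + 2·x
  lim(x→∞) f'(x)/g'(x) = lim(x→∞) (12·x^2 + 6·x)/(3·x^2 + 2·x)
  = 4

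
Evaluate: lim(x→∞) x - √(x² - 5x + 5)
This is an ∞-∞ indeterminate form.

Combine fractions or rationalize to convert ∞-∞ to 0/0 form:
  lim(x→∞) x - √(x² - 5x + 5) = 5/2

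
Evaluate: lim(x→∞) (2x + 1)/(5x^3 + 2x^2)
This is an ∞/∞ indeterminate form.

Apply L'Hôpital's rule: differentiate numerator and denominator separately.
  f(x) = 2·x + 1   ⇒   f'(x) = 2
  g(x) = 5·x^3 + 2·x^2   ⇒   g'(x) = 15·x^2 + 4·x
  lim(x→∞) f'(x)/g'(x) = lim(x→∞) (2)/(15·x^2 + 4·x)
  = 0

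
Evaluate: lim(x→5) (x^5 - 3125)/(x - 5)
This is a standard limit.

Factor or rationalize the expression:
  lim(x→5) (x^5 - 3125)/(x - 5) = 3125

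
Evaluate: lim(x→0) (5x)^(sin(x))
This is an exponential indeterminate form.

For exponential indeterminate forms, take the natural log:
  Let L = lim(x→0) (5x)^(sin(x))
  Then ln(L) = lim(x→0) [exponent × ln(base)]
  Evaluate using L'Hôpital or standard limits, then exponentiate.
  L = 1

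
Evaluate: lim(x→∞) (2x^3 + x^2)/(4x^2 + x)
This is an ∞/∞ indeterminate form.

Apply L'Hôpital's rule: differentiate numerator and denominator separately.
  f(x) = 2·x^3 + x^2   ⇒   f'(x) = 6·x^2 + 2·x
  g(x) = 4·x^2 + x   ⇒   g'(x) = 8·x + 1
  lim(x→∞) f'(x)/g'(x) = lim(x→∞) (6·x^2 + 2·x)/(8·x + 1)
  = ∞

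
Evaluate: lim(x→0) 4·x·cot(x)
This is a 0·∞ indeterminate form.

Rewrite 0·∞ as a quotient (0/0 or ∞/∞ form), then apply L'Hôpital's rule:
  lim(x→0) 4·x·cot(x) = 4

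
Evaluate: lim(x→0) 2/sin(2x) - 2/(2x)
This is an ∞-∞ indeterminate form.

Combine fractions or rationalize to convert ∞-∞ to 0/0 form:
  lim(x→0) 2/sin(2x) - 2/(2x) = 0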